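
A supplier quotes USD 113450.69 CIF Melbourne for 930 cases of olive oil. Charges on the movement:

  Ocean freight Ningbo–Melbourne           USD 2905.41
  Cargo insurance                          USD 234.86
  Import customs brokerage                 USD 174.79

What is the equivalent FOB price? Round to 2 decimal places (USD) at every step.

FOB price: USD 110310.42

Not relevant to the conversion: brokerage — on the buyer under both terms; not part of either seller's price.
From CIF to FOB, the seller no longer bears: freight, insurance.
FOB price = 113450.69 − 2905.41 − 234.86 = 110310.42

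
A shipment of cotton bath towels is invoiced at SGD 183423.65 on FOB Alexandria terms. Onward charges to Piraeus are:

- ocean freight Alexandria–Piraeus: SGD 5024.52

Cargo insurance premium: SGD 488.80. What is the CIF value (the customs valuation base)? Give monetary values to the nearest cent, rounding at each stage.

CIF = FOB price + freight + insurance
CIF = 183423.65 + 5024.52 + 488.80 = 188936.97

CIF value: SGD 188936.97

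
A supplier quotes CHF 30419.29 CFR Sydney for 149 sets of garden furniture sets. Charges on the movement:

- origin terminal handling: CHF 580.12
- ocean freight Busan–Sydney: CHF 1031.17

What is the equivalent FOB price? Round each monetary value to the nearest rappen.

Not relevant to the conversion: origin terminal — on the seller under both CFR and FOB; already in the CFR price and stays in the FOB price.
From CFR to FOB, the seller no longer bears: freight.
FOB price = 30419.29 − 1031.17 = 29388.12

FOB price: CHF 29388.12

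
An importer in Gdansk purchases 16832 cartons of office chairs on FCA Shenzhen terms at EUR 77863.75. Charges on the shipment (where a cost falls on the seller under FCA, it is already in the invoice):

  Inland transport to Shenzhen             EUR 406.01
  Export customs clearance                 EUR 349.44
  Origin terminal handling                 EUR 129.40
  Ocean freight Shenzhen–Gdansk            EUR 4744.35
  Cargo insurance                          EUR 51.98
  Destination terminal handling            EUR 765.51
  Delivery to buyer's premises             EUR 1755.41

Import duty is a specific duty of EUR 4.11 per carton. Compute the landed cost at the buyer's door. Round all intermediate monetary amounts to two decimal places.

Total landed cost: EUR 154489.92

FCA: the seller delivers export-cleared goods to the carrier; the buyer bears costs from that point.
Already in the invoice (seller's account under FCA): inland to port, export clearance — exclude.
CIF value = FCA price + origin terminal + freight + insurance = 77863.75 + 129.40 + 4744.35 + 51.98 = 82789.48
Import duty = 16832 × 4.11 = 69179.52
Buyer bears: origin terminal 129.40 + freight 4744.35 + insurance 51.98 + destination terminal 765.51 + delivery 1755.41 + duty 69179.52 = 76626.17
Landed cost = invoice 77863.75 + 76626.17 = 154489.92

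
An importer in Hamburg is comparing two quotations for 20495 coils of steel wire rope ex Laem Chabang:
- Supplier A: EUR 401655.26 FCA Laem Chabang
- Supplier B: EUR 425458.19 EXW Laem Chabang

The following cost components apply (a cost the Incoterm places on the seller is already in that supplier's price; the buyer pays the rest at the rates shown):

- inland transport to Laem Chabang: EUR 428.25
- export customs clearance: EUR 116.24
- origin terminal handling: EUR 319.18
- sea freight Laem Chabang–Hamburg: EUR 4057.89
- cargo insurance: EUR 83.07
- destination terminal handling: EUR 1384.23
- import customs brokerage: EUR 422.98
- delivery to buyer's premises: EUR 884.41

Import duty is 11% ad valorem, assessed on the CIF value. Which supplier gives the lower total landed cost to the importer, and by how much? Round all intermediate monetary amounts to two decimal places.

Supplier A is cheaper by EUR 27025.64

Supplier A (FCA):
CIF value = FCA price + origin terminal + freight + insurance = 401655.26 + 319.18 + 4057.89 + 83.07 = 406115.40
Import duty = 406115.40 × 11% = 44672.69
Buyer bears (A): 319.18 + 4057.89 + 83.07 + 1384.23 + 422.98 + 884.41 = 7151.76
Landed cost (A) = invoice 401655.26 + 7151.76 + duty 44672.69 = 453479.71
Supplier B (EXW):
CIF value = EXW price + inland to port + export clearance + origin terminal + freight + insurance = 425458.19 + 428.25 + 116.24 + 319.18 + 4057.89 + 83.07 = 430462.82
Import duty = 430462.82 × 11% = 47350.91
Buyer bears (B): 428.25 + 116.24 + 319.18 + 4057.89 + 83.07 + 1384.23 + 422.98 + 884.41 = 7696.25
Landed cost (B) = invoice 425458.19 + 7696.25 + duty 47350.91 = 480505.35
Difference = |453479.71 − 480505.35| = 27025.64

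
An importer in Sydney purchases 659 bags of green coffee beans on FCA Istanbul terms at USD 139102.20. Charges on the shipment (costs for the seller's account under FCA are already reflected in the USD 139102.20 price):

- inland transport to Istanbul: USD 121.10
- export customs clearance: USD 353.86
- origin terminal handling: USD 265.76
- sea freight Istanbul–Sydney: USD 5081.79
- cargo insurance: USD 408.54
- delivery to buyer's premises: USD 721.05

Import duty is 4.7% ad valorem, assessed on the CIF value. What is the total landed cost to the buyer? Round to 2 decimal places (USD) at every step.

FCA: the seller delivers export-cleared goods to the carrier; the buyer bears costs from that point.
Already in the invoice (seller's account under FCA): inland to port, export clearance — exclude.
CIF value = FCA price + origin terminal + freight + insurance = 139102.20 + 265.76 + 5081.79 + 408.54 = 144858.29
Import duty = 144858.29 × 4.7% = 6808.34
Buyer bears: origin terminal 265.76 + freight 5081.79 + insurance 408.54 + delivery 721.05 + duty 6808.34 = 13285.48
Landed cost = invoice 139102.20 + 13285.48 = 152387.68

Total landed cost: USD 152387.68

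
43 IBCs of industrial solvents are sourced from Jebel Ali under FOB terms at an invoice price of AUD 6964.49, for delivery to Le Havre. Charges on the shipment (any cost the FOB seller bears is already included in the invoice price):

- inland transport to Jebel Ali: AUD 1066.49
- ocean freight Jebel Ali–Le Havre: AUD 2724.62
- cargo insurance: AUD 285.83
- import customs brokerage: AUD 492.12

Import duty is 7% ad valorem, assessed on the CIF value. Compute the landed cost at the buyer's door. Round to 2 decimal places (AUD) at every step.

Total landed cost: AUD 11165.31

FOB: the seller bears costs until goods are on board at the origin port; the buyer bears freight, insurance and all costs thereafter.
Already in the invoice (seller's account under FOB): inland to port — exclude.
CIF value = FOB price + freight + insurance = 6964.49 + 2724.62 + 285.83 = 9974.94
Import duty = 9974.94 × 7% = 698.25
Buyer bears: freight 2724.62 + insurance 285.83 + brokerage 492.12 + duty 698.25 = 4200.82
Landed cost = invoice 6964.49 + 4200.82 = 11165.31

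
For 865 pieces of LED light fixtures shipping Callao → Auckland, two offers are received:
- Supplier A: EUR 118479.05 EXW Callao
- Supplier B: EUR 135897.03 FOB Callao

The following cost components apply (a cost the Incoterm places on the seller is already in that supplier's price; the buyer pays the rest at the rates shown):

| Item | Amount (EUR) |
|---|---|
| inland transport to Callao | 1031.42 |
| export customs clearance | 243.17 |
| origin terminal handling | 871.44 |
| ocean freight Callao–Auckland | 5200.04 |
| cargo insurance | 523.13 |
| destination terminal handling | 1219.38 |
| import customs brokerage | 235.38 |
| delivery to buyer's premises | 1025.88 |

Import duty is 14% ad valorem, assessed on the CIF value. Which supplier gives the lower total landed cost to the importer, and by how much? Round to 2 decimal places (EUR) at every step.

Supplier A (EXW):
CIF value = EXW price + inland to port + export clearance + origin terminal + freight + insurance = 118479.05 + 1031.42 + 243.17 + 871.44 + 5200.04 + 523.13 = 126348.25
Import duty = 126348.25 × 14% = 17688.76
Buyer bears (A): 1031.42 + 243.17 + 871.44 + 5200.04 + 523.13 + 1219.38 + 235.38 + 1025.88 = 10349.84
Landed cost (A) = invoice 118479.05 + 10349.84 + duty 17688.76 = 146517.65
Supplier B (FOB):
CIF value = FOB price + freight + insurance = 135897.03 + 5200.04 + 523.13 = 141620.20
Import duty = 141620.20 × 14% = 19826.83
Buyer bears (B): 5200.04 + 523.13 + 1219.38 + 235.38 + 1025.88 = 8203.81
Landed cost (B) = invoice 135897.03 + 8203.81 + duty 19826.83 = 163927.67
Difference = |146517.65 − 163927.67| = 17410.02

Supplier A is cheaper by EUR 17410.02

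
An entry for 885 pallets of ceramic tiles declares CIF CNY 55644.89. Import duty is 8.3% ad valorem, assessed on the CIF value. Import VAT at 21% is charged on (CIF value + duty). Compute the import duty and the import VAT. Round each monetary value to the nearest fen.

Import duty = 55644.89 × 8.3% = 4618.53
VAT base = CIF + duty = 55644.89 + 4618.53 = 60263.42
Import VAT = 60263.42 × 21% = 12655.32

Import duty: CNY 4618.53; import VAT: CNY 12655.32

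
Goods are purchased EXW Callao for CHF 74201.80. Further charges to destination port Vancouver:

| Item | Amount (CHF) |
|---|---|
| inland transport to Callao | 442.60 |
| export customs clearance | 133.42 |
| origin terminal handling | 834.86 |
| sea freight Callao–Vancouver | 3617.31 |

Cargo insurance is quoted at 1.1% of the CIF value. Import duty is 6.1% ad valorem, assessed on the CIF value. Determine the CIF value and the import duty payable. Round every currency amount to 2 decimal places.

Let C be the CIF value. C = EXW price + pre-shipment costs + freight + 1.1% × C
C − 1.1% × C = 74201.80 + 442.60 + 133.42 + 834.86 + 3617.31
0.989 × C = 79229.99
C = 79229.99 / 0.989 = 80111.21
Insurance premium = 1.1% × 80111.21 = 881.22
Import duty = 80111.21 × 6.1% = 4886.78

CIF value: CHF 80111.21; import duty: CHF 4886.78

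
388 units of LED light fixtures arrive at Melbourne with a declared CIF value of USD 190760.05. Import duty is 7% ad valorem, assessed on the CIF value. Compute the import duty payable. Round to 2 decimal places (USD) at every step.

Import duty = 190760.05 × 7% = 13353.20

Import duty: USD 13353.20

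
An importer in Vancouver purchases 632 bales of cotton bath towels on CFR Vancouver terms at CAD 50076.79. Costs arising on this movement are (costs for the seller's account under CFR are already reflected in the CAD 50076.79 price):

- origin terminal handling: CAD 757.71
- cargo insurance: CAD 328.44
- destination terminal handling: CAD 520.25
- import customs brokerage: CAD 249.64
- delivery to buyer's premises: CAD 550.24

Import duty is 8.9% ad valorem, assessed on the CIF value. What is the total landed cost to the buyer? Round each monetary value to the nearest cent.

CFR: the seller pays costs through ocean freight to the destination port, but not insurance.
Already in the invoice (seller's account under CFR): origin terminal — exclude.
CIF value = CFR price + insurance = 50076.79 + 328.44 = 50405.23
Import duty = 50405.23 × 8.9% = 4486.07
Buyer bears: insurance 328.44 + destination terminal 520.25 + brokerage 249.64 + delivery 550.24 + duty 4486.07 = 6134.64
Landed cost = invoice 50076.79 + 6134.64 = 56211.43

Total landed cost: CAD 56211.43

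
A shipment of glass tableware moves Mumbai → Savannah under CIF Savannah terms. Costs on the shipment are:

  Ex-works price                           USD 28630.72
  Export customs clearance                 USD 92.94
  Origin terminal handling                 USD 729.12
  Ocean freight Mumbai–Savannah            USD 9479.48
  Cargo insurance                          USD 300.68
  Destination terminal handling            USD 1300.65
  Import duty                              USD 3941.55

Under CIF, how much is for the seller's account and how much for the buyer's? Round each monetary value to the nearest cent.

CIF: the seller pays costs through ocean freight and marine insurance to the destination port.
Seller's account: goods 28630.72 + export clearance 92.94 + origin terminal 729.12 + freight 9479.48 + insurance 300.68 = 39232.94
Buyer's account: destination terminal 1300.65 + duty 3941.55 = 5242.20

Seller: USD 39232.94; buyer: USD 5242.20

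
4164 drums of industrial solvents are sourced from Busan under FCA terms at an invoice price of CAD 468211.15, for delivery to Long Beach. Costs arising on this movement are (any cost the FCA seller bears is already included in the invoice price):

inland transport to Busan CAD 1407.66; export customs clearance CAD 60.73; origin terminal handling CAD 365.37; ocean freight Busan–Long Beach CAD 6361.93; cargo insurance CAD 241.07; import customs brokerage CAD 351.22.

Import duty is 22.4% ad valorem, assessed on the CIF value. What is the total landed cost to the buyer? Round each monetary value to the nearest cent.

FCA: the seller delivers export-cleared goods to the carrier; the buyer bears costs from that point.
Already in the invoice (seller's account under FCA): inland to port, export clearance — exclude.
CIF value = FCA price + origin terminal + freight + insurance = 468211.15 + 365.37 + 6361.93 + 241.07 = 475179.52
Import duty = 475179.52 × 22.4% = 106440.21
Buyer bears: origin terminal 365.37 + freight 6361.93 + insurance 241.07 + brokerage 351.22 + duty 106440.21 = 113759.80
Landed cost = invoice 468211.15 + 113759.80 = 581970.95

Total landed cost: CAD 581970.95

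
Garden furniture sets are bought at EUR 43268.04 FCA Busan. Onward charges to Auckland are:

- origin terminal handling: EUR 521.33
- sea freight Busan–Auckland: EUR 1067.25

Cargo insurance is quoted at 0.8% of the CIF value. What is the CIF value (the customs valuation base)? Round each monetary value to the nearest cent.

CIF value: EUR 45218.37

Let C be the CIF value. C = FCA price + pre-shipment costs + freight + 0.8% × C
C − 0.8% × C = 43268.04 + 521.33 + 1067.25
0.992 × C = 44856.62
C = 44856.62 / 0.992 = 45218.37
Insurance premium = 0.8% × 45218.37 = 361.75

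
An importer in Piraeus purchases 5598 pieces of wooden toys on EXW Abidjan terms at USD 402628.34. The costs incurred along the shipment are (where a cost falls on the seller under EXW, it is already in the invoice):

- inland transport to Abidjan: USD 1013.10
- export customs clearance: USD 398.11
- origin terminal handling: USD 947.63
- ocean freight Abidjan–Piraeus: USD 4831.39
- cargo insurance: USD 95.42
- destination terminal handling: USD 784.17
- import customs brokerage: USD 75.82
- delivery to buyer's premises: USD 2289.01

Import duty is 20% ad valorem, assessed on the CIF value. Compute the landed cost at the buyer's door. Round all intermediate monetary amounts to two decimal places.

EXW: the seller makes goods available at their premises; the buyer bears all onward costs.
CIF value = EXW price + inland to port + export clearance + origin terminal + freight + insurance = 402628.34 + 1013.10 + 398.11 + 947.63 + 4831.39 + 95.42 = 409913.99
Import duty = 409913.99 × 20% = 81982.80
Buyer bears: inland to port 1013.10 + export clearance 398.11 + origin terminal 947.63 + freight 4831.39 + insurance 95.42 + destination terminal 784.17 + brokerage 75.82 + delivery 2289.01 + duty 81982.80 = 92417.45
Landed cost = invoice 402628.34 + 92417.45 = 495045.79

Total landed cost: USD 495045.79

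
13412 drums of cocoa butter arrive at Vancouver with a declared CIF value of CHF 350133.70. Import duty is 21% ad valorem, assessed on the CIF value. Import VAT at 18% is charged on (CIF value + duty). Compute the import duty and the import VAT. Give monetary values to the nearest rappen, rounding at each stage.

Import duty = 350133.70 × 21% = 73528.08
VAT base = CIF + duty = 350133.70 + 73528.08 = 423661.78
Import VAT = 423661.78 × 18% = 76259.12

Import duty: CHF 73528.08; import VAT: CHF 76259.12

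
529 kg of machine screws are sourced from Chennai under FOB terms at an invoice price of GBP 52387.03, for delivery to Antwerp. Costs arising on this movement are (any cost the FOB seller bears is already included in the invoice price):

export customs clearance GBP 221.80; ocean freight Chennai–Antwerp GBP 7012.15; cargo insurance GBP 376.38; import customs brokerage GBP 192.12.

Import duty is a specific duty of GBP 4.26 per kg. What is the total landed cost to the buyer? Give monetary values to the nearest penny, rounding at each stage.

Total landed cost: GBP 62221.22

FOB: the seller bears costs until goods are on board at the origin port; the buyer bears freight, insurance and all costs thereafter.
Already in the invoice (seller's account under FOB): export clearance — exclude.
CIF value = FOB price + freight + insurance = 52387.03 + 7012.15 + 376.38 = 59775.56
Import duty = 529 × 4.26 = 2253.54
Buyer bears: freight 7012.15 + insurance 376.38 + brokerage 192.12 + duty 2253.54 = 9834.19
Landed cost = invoice 52387.03 + 9834.19 = 62221.22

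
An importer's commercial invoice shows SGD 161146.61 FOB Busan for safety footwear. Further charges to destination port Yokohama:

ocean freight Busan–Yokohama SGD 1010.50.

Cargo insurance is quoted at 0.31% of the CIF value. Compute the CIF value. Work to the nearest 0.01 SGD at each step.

CIF value: SGD 162661.36

Let C be the CIF value. C = FOB price + freight + 0.31% × C
C − 0.31% × C = 161146.61 + 1010.50
0.9969 × C = 162157.11
C = 162157.11 / 0.9969 = 162661.36
Insurance premium = 0.31% × 162661.36 = 504.25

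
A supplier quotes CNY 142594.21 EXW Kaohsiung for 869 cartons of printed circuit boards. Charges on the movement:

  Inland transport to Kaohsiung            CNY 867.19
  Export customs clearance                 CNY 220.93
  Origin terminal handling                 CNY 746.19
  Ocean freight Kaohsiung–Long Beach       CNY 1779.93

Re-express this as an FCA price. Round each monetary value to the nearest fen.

FCA price: CNY 143682.33

Not relevant to the conversion: freight, origin terminal — on the buyer under both terms; not part of either seller's price.
From EXW to FCA, the seller additionally bears: inland to port, export clearance.
FCA price = 142594.21 + 867.19 + 220.93 = 143682.33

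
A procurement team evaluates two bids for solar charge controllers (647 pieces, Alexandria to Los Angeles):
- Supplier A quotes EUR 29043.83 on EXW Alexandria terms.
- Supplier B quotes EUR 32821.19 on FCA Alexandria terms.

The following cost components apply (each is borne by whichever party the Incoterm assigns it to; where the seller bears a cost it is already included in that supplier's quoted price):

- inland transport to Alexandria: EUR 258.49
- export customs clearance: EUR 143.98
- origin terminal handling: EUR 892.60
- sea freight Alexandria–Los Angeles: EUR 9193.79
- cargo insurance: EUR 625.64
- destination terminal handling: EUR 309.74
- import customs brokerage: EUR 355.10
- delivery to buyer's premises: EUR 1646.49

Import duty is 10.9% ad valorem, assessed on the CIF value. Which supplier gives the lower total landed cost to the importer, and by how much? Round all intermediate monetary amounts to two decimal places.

Supplier A (EXW):
CIF value = EXW price + inland to port + export clearance + origin terminal + freight + insurance = 29043.83 + 258.49 + 143.98 + 892.60 + 9193.79 + 625.64 = 40158.33
Import duty = 40158.33 × 10.9% = 4377.26
Buyer bears (A): 258.49 + 143.98 + 892.60 + 9193.79 + 625.64 + 309.74 + 355.10 + 1646.49 = 13425.83
Landed cost (A) = invoice 29043.83 + 13425.83 + duty 4377.26 = 46846.92
Supplier B (FCA):
CIF value = FCA price + origin terminal + freight + insurance = 32821.19 + 892.60 + 9193.79 + 625.64 = 43533.22
Import duty = 43533.22 × 10.9% = 4745.12
Buyer bears (B): 892.60 + 9193.79 + 625.64 + 309.74 + 355.10 + 1646.49 = 13023.36
Landed cost (B) = invoice 32821.19 + 13023.36 + duty 4745.12 = 50589.67
Difference = |46846.92 − 50589.67| = 3742.75

Supplier A is cheaper by EUR 3742.75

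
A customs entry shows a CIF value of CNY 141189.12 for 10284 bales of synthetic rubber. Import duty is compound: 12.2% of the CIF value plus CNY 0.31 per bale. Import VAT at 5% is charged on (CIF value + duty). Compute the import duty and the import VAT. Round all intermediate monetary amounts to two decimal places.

Ad valorem component: 141189.12 × 12.2% = 17225.07
Specific component: 10284 × 0.31 = 3188.04
Import duty = 17225.07 + 3188.04 = 20413.11
VAT base = CIF + duty = 141189.12 + 20413.11 = 161602.23
Import VAT = 161602.23 × 5% = 8080.11

Import duty: CNY 20413.11; import VAT: CNY 8080.11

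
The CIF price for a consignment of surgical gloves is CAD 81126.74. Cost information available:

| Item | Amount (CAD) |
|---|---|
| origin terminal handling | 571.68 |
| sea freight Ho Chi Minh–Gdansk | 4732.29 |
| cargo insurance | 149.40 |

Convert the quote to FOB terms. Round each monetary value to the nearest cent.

FOB price: CAD 76245.05

Not relevant to the conversion: origin terminal — on the seller under both CIF and FOB; already in the CIF price and stays in the FOB price.
From CIF to FOB, the seller no longer bears: freight, insurance.
FOB price = 81126.74 − 4732.29 − 149.40 = 76245.05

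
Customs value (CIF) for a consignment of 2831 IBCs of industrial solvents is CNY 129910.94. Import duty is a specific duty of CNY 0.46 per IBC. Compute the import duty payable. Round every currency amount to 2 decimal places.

Import duty = 2831 × 0.46 = 1302.26

Import duty: CNY 1302.26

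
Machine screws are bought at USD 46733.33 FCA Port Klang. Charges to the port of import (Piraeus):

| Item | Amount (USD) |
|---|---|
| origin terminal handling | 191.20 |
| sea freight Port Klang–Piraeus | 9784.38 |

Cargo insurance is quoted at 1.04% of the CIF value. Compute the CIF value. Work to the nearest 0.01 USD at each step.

CIF value: USD 57304.88

Let C be the CIF value. C = FCA price + pre-shipment costs + freight + 1.04% × C
C − 1.04% × C = 46733.33 + 191.20 + 9784.38
0.9896 × C = 56708.91
C = 56708.91 / 0.9896 = 57304.88
Insurance premium = 1.04% × 57304.88 = 595.97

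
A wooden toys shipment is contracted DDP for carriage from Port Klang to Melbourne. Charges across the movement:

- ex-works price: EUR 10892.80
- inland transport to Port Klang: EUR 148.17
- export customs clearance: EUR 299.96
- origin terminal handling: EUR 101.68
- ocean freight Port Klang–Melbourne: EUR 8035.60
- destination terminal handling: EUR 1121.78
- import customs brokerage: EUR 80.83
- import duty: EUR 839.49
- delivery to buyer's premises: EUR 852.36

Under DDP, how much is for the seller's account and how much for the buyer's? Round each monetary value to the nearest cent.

Seller: EUR 22372.67; buyer: EUR 0.00

DDP: the seller bears all costs including import duty.
Seller's account: goods 10892.80 + inland to port 148.17 + export clearance 299.96 + origin terminal 101.68 + freight 8035.60 + destination terminal 1121.78 + brokerage 80.83 + duty 839.49 + delivery 852.36 = 22372.67
Buyer's account: 0.00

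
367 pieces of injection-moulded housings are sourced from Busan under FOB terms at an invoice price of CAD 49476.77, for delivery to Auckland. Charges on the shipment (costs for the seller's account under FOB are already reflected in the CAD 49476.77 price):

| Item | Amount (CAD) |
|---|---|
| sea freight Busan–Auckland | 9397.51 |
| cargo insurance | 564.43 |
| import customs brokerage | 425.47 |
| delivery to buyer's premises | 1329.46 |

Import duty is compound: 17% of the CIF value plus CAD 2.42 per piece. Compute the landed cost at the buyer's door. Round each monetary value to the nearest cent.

FOB: the seller bears costs until goods are on board at the origin port; the buyer bears freight, insurance and all costs thereafter.
CIF value = FOB price + freight + insurance = 49476.77 + 9397.51 + 564.43 = 59438.71
Ad valorem component: 59438.71 × 17% = 10104.58
Specific component: 367 × 2.42 = 888.14
Import duty = 10104.58 + 888.14 = 10992.72
Buyer bears: freight 9397.51 + insurance 564.43 + brokerage 425.47 + delivery 1329.46 + duty 10992.72 = 22709.59
Landed cost = invoice 49476.77 + 22709.59 = 72186.36

Total landed cost: CAD 72186.36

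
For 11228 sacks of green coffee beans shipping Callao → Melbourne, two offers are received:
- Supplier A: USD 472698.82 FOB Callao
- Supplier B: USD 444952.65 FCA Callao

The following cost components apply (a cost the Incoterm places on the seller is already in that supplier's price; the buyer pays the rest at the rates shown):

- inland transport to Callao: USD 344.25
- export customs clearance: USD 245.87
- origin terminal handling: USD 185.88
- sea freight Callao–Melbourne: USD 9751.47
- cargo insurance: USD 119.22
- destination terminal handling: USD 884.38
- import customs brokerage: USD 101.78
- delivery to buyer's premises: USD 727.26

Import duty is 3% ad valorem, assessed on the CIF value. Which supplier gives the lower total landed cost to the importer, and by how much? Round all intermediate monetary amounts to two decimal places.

Supplier B is cheaper by USD 28387.10

Supplier A (FOB):
CIF value = FOB price + freight + insurance = 472698.82 + 9751.47 + 119.22 = 482569.51
Import duty = 482569.51 × 3% = 14477.09
Buyer bears (A): 9751.47 + 119.22 + 884.38 + 101.78 + 727.26 = 11584.11
Landed cost (A) = invoice 472698.82 + 11584.11 + duty 14477.09 = 498760.02
Supplier B (FCA):
CIF value = FCA price + origin terminal + freight + insurance = 444952.65 + 185.88 + 9751.47 + 119.22 = 455009.22
Import duty = 455009.22 × 3% = 13650.28
Buyer bears (B): 185.88 + 9751.47 + 119.22 + 884.38 + 101.78 + 727.26 = 11769.99
Landed cost (B) = invoice 444952.65 + 11769.99 + duty 13650.28 = 470372.92
Difference = |498760.02 − 470372.92| = 28387.10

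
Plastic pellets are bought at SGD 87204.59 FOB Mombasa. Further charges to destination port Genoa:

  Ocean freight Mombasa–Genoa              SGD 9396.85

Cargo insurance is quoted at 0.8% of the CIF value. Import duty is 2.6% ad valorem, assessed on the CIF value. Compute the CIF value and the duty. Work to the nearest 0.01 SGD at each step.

CIF value: SGD 97380.48; import duty: SGD 2531.89

Let C be the CIF value. C = FOB price + freight + 0.8% × C
C − 0.8% × C = 87204.59 + 9396.85
0.992 × C = 96601.44
C = 96601.44 / 0.992 = 97380.48
Insurance premium = 0.8% × 97380.48 = 779.04
Import duty = 97380.48 × 2.6% = 2531.89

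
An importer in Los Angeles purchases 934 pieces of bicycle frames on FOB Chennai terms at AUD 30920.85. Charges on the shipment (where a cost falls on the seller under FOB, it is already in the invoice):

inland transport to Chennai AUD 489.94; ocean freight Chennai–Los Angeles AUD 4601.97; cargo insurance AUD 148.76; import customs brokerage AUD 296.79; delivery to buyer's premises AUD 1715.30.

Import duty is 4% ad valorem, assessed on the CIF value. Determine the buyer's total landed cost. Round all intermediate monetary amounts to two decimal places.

FOB: the seller bears costs until goods are on board at the origin port; the buyer bears freight, insurance and all costs thereafter.
Already in the invoice (seller's account under FOB): inland to port — exclude.
CIF value = FOB price + freight + insurance = 30920.85 + 4601.97 + 148.76 = 35671.58
Import duty = 35671.58 × 4% = 1426.86
Buyer bears: freight 4601.97 + insurance 148.76 + brokerage 296.79 + delivery 1715.30 + duty 1426.86 = 8189.68
Landed cost = invoice 30920.85 + 8189.68 = 39110.53

Total landed cost: AUD 39110.53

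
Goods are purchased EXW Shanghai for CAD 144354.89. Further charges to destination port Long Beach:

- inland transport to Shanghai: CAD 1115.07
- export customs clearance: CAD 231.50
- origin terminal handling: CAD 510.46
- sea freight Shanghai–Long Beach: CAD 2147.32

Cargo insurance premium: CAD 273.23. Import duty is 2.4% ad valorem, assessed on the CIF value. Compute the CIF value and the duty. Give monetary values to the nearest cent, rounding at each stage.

CIF = EXW price + pre-shipment costs + freight + insurance
CIF = 144354.89 + 1115.07 + 231.50 + 510.46 + 2147.32 + 273.23 = 148632.47
Import duty = 148632.47 × 2.4% = 3567.18

CIF value: CAD 148632.47; import duty: CAD 3567.18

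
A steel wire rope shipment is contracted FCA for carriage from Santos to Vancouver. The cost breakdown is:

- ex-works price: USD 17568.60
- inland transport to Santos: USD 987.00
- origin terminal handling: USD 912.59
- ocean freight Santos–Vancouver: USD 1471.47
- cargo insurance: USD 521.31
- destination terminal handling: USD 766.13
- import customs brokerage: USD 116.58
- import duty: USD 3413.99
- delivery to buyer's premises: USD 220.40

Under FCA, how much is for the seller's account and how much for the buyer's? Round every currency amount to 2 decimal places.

Seller: USD 18555.60; buyer: USD 7422.47

FCA: the seller delivers export-cleared goods to the carrier; the buyer bears costs from that point.
Seller's account: goods 17568.60 + inland to port 987.00 = 18555.60
Buyer's account: origin terminal 912.59 + freight 1471.47 + insurance 521.31 + destination terminal 766.13 + brokerage 116.58 + duty 3413.99 + delivery 220.40 = 7422.47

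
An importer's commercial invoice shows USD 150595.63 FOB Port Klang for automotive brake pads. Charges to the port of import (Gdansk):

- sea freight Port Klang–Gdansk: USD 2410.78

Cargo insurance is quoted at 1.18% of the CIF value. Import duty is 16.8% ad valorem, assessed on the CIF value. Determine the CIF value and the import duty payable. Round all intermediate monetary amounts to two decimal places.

CIF value: USD 154833.44; import duty: USD 26012.02

Let C be the CIF value. C = FOB price + freight + 1.18% × C
C − 1.18% × C = 150595.63 + 2410.78
0.9882 × C = 153006.41
C = 153006.41 / 0.9882 = 154833.44
Insurance premium = 1.18% × 154833.44 = 1827.03
Import duty = 154833.44 × 16.8% = 26012.02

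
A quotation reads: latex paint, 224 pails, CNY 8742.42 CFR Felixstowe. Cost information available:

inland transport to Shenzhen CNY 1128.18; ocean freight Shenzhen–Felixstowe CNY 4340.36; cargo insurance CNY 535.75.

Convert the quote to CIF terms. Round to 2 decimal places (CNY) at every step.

CIF price: CNY 9278.17

Not relevant to the conversion: inland to port, freight — on the seller under both CFR and CIF; already in the CFR price and stays in the CIF price.
From CFR to CIF, the seller additionally bears: insurance.
CIF price = 8742.42 + 535.75 = 9278.17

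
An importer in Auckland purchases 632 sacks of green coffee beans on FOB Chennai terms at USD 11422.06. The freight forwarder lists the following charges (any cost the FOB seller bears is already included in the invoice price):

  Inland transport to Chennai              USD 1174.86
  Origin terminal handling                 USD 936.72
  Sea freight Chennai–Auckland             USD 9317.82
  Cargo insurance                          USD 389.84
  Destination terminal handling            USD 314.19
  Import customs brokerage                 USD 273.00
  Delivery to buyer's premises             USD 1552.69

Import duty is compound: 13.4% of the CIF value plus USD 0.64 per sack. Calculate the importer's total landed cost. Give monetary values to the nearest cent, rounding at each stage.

Total landed cost: USD 26505.46

FOB: the seller bears costs until goods are on board at the origin port; the buyer bears freight, insurance and all costs thereafter.
Already in the invoice (seller's account under FOB): inland to port, origin terminal — exclude.
CIF value = FOB price + freight + insurance = 11422.06 + 9317.82 + 389.84 = 21129.72
Ad valorem component: 21129.72 × 13.4% = 2831.38
Specific component: 632 × 0.64 = 404.48
Import duty = 2831.38 + 404.48 = 3235.86
Buyer bears: freight 9317.82 + insurance 389.84 + destination terminal 314.19 + brokerage 273.00 + delivery 1552.69 + duty 3235.86 = 15083.40
Landed cost = invoice 11422.06 + 15083.40 = 26505.46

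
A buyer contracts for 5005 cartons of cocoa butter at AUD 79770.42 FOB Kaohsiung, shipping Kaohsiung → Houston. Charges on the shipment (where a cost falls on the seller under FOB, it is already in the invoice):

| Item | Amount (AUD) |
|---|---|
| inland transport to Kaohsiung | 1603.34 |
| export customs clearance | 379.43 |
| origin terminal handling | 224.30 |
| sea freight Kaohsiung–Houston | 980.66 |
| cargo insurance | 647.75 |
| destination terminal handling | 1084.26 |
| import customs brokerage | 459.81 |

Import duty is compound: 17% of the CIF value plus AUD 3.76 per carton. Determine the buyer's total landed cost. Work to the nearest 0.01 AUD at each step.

FOB: the seller bears costs until goods are on board at the origin port; the buyer bears freight, insurance and all costs thereafter.
Already in the invoice (seller's account under FOB): inland to port, export clearance, origin terminal — exclude.
CIF value = FOB price + freight + insurance = 79770.42 + 980.66 + 647.75 = 81398.83
Ad valorem component: 81398.83 × 17% = 13837.80
Specific component: 5005 × 3.76 = 18818.80
Import duty = 13837.80 + 18818.80 = 32656.60
Buyer bears: freight 980.66 + insurance 647.75 + destination terminal 1084.26 + brokerage 459.81 + duty 32656.60 = 35829.08
Landed cost = invoice 79770.42 + 35829.08 = 115599.50

Total landed cost: AUD 115599.50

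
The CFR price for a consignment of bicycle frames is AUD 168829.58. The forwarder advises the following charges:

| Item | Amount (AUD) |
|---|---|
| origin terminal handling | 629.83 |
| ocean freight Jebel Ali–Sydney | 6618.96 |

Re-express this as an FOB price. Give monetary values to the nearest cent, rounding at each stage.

FOB price: AUD 162210.62

Not relevant to the conversion: origin terminal — on the seller under both CFR and FOB; already in the CFR price and stays in the FOB price.
From CFR to FOB, the seller no longer bears: freight.
FOB price = 168829.58 − 6618.96 = 162210.62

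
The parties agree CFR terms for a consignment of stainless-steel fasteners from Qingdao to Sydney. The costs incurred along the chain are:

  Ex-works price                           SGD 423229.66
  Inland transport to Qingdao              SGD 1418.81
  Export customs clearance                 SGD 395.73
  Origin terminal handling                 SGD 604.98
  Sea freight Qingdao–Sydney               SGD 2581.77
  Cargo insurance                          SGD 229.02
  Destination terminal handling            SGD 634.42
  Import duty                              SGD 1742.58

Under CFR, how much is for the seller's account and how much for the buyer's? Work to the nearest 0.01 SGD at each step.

CFR: the seller pays costs through ocean freight to the destination port, but not insurance.
Seller's account: goods 423229.66 + inland to port 1418.81 + export clearance 395.73 + origin terminal 604.98 + freight 2581.77 = 428230.95
Buyer's account: insurance 229.02 + destination terminal 634.42 + duty 1742.58 = 2606.02

Seller: SGD 428230.95; buyer: SGD 2606.02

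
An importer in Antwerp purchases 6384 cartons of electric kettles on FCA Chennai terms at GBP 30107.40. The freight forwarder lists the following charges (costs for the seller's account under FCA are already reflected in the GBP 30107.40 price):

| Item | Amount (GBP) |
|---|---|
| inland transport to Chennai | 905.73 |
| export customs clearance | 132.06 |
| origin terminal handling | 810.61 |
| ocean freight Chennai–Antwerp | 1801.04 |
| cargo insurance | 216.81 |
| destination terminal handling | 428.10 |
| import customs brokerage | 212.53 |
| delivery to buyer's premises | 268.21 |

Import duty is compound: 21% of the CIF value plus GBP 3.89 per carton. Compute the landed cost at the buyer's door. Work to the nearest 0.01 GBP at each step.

FCA: the seller delivers export-cleared goods to the carrier; the buyer bears costs from that point.
Already in the invoice (seller's account under FCA): inland to port, export clearance — exclude.
CIF value = FCA price + origin terminal + freight + insurance = 30107.40 + 810.61 + 1801.04 + 216.81 = 32935.86
Ad valorem component: 32935.86 × 21% = 6916.53
Specific component: 6384 × 3.89 = 24833.76
Import duty = 6916.53 + 24833.76 = 31750.29
Buyer bears: origin terminal 810.61 + freight 1801.04 + insurance 216.81 + destination terminal 428.10 + brokerage 212.53 + delivery 268.21 + duty 31750.29 = 35487.59
Landed cost = invoice 30107.40 + 35487.59 = 65594.99

Total landed cost: GBP 65594.99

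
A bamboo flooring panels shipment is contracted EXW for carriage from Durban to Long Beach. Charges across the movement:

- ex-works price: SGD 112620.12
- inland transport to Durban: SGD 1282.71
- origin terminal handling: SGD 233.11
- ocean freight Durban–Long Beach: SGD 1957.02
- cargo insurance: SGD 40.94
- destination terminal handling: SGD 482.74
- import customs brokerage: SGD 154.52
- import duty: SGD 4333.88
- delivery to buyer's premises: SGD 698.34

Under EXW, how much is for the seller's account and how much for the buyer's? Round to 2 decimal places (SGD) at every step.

EXW: the seller makes goods available at their premises; the buyer bears all onward costs.
Seller's account: goods 112620.12 = 112620.12
Buyer's account: inland to port 1282.71 + origin terminal 233.11 + freight 1957.02 + insurance 40.94 + destination terminal 482.74 + brokerage 154.52 + duty 4333.88 + delivery 698.34 = 9183.26

Seller: SGD 112620.12; buyer: SGD 9183.26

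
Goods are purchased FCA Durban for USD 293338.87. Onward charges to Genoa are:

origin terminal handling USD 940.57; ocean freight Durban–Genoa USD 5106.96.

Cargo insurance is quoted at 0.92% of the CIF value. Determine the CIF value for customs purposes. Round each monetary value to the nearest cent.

Let C be the CIF value. C = FCA price + pre-shipment costs + freight + 0.92% × C
C − 0.92% × C = 293338.87 + 940.57 + 5106.96
0.9908 × C = 299386.40
C = 299386.40 / 0.9908 = 302166.33
Insurance premium = 0.92% × 302166.33 = 2779.93

CIF value: USD 302166.33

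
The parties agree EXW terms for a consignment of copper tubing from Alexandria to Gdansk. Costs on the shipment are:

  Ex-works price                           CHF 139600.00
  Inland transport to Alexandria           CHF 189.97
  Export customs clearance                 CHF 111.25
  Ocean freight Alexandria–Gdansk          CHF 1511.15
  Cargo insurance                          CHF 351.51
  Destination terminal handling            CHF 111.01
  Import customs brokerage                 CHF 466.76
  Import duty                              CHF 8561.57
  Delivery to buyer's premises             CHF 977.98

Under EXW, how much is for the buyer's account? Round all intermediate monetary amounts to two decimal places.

EXW: the seller makes goods available at their premises; the buyer bears all onward costs.
Seller's account: goods 139600.00 = 139600.00
Buyer's account: inland to port 189.97 + export clearance 111.25 + freight 1511.15 + insurance 351.51 + destination terminal 111.01 + brokerage 466.76 + duty 8561.57 + delivery 977.98 = 12281.20

Buyer's account: CHF 12281.20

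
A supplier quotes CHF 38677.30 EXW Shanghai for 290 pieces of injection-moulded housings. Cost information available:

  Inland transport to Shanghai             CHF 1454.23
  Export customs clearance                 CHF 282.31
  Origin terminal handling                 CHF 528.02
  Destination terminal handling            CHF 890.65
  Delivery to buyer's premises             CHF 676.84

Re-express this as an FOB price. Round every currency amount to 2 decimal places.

Not relevant to the conversion: delivery, destination terminal — on the buyer under both terms; not part of either seller's price.
From EXW to FOB, the seller additionally bears: inland to port, export clearance, origin terminal.
FOB price = 38677.30 + 1454.23 + 282.31 + 528.02 = 40941.86

FOB price: CHF 40941.86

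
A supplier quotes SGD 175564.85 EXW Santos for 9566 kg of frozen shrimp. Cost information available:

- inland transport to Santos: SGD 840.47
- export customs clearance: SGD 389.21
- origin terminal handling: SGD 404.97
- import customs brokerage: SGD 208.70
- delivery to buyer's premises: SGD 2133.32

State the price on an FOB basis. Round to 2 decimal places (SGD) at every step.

FOB price: SGD 177199.50

Not relevant to the conversion: delivery, brokerage — on the buyer under both terms; not part of either seller's price.
From EXW to FOB, the seller additionally bears: inland to port, export clearance, origin terminal.
FOB price = 175564.85 + 840.47 + 389.21 + 404.97 = 177199.50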